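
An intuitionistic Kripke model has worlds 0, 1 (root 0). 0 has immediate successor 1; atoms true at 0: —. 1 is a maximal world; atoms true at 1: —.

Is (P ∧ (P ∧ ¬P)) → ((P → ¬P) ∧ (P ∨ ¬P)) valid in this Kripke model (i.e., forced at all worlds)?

Yes

0 ⊩ (P ∧ (P ∧ ¬P)) → ((P → ¬P) ∧ (P ∨ ¬P)) vacuously: no world accessible from 0 forces the antecedent P ∧ (P ∧ ¬P).
Since the root 0 forces (P ∧ (P ∧ ¬P)) → ((P → ¬P) ∧ (P ∨ ¬P)) and forcing is persistent (monotone upward), every world forces it.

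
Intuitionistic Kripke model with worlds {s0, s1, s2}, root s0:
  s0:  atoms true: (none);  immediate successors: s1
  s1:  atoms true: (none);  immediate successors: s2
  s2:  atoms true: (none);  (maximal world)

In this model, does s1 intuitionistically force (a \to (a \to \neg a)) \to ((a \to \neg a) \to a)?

s1 \nVdash (a \to (a \to \neg a)) \to ((a \to \neg a) \to a): already at s1 itself, s1 \Vdash a \to (a \to \neg a) but s1 \nVdash (a \to \neg a) \to a.
s1 \nVdash (a \to \neg a) \to a: already at s1 itself, s1 \Vdash a \to \neg a but s1 \nVdash a.
s1 lacks atom a, so s1 \nVdash a.

No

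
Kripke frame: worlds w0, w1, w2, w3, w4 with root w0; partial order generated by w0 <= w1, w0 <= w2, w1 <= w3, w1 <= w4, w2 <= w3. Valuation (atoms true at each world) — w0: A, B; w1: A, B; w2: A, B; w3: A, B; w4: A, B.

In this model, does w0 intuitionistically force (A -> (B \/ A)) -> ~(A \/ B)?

w0 ||-/- (A -> (B \/ A)) -> ~(A \/ B): already at w0 itself, w0 ||- A -> (B \/ A) but w0 ||-/- ~(A \/ B).
w0 ||-/- ~(A \/ B) since w0 is accessible from w0 and w0 ||- A \/ B.
w0 ||- A \/ B via the disjunct A.

No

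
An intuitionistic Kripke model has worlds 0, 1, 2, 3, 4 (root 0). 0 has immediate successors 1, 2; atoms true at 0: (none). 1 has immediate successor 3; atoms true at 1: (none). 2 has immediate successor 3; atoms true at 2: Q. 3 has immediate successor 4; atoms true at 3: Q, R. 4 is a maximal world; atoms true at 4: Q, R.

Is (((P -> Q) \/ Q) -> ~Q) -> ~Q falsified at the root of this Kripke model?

No

0 ||- (((P -> Q) \/ Q) -> ~Q) -> ~Q vacuously: no world accessible from 0 forces the antecedent ((P -> Q) \/ Q) -> ~Q.
So the root 0 forces (((P -> Q) \/ Q) -> ~Q) -> ~Q; the model is not a countermodel.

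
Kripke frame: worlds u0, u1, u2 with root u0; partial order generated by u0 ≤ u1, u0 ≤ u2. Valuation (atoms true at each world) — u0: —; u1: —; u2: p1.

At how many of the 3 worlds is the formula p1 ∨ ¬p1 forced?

2

u0: does not force it — u0 ⊮ p1 ∨ ¬p1: neither disjunct is forced at u0.
u1: forces it.
u2: forces it.
Worlds forcing the formula: {u1, u2}.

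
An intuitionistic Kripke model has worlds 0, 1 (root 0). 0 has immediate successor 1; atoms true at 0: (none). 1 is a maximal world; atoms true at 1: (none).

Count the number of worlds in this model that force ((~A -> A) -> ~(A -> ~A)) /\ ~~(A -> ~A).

0: forces it.
1: forces it.
Worlds forcing the formula: {0, 1}.

2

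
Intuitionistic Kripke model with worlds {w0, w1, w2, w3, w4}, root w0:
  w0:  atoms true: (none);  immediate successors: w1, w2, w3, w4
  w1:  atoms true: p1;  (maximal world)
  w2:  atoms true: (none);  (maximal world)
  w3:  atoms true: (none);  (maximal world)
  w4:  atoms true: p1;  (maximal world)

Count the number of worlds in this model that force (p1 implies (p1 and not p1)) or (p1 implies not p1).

w0: does not force it — w0 does not force (p1 implies (p1 and not p1)) or (p1 implies not p1): neither disjunct is forced at w0.
w1: does not force it — w1 does not force (p1 implies (p1 and not p1)) or (p1 implies not p1): neither disjunct is forced at w1.
w2: forces it.
w3: forces it.
w4: does not force it — w4 does not force (p1 implies (p1 and not p1)) or (p1 implies not p1): neither disjunct is forced at w4.
Worlds forcing the formula: {w2, w3}.

2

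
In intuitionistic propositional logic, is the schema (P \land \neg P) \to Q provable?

This is an instance of ex falso quodlibet, which is intuitionistically derivable.
No world can force both P and \neg P, so the antecedent P \land \neg P is never forced and the implication holds vacuously at every world.

Yes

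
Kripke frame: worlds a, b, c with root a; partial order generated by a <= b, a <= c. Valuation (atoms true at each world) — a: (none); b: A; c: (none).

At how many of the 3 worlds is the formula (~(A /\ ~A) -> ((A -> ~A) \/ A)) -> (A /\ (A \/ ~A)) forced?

1

a: does not force it — a ||-/- (~(A /\ ~A) -> ((A -> ~A) \/ A)) -> (A /\ (A \/ ~A)): at the accessible world c, c ||- ~(A /\ ~A) -> ((A -> ~A) \/ A) but c ||-/- A /\ (A \/ ~A).
b: forces it.
c: does not force it.
Worlds forcing the formula: {b}.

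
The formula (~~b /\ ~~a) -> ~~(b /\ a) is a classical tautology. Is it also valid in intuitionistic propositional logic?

Yes

This is the distribution of double negation over conjunction, which is intuitionistically derivable.
Assume ~~b, ~~a, and ~(b /\ a). From b we'd get ~a (since b /\ a is refuted), contradicting ~~a; so ~b, contradicting ~~b.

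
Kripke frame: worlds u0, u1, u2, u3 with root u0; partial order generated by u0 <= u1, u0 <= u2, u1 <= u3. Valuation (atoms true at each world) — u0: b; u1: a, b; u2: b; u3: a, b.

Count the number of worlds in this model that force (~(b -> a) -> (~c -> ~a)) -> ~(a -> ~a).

u0: does not force it — u0 ||-/- (~(b -> a) -> (~c -> ~a)) -> ~(a -> ~a): already at u0 itself, u0 ||- ~(b -> a) -> (~c -> ~a) but u0 ||-/- ~(a -> ~a).
u1: forces it.
u2: does not force it — u2 ||-/- (~(b -> a) -> (~c -> ~a)) -> ~(a -> ~a): already at u2 itself, u2 ||- ~(b -> a) -> (~c -> ~a) but u2 ||-/- ~(a -> ~a).
u3: forces it.
Worlds forcing the formula: {u1, u3}.

2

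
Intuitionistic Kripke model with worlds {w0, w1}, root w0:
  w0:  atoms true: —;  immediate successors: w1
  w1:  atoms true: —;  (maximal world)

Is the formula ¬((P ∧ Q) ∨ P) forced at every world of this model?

Yes

w0 ⊩ ¬((P ∧ Q) ∨ P): no world accessible from w0 forces (P ∧ Q) ∨ P.
Since the root w0 forces ¬((P ∧ Q) ∨ P) and forcing is persistent (monotone upward), every world forces it.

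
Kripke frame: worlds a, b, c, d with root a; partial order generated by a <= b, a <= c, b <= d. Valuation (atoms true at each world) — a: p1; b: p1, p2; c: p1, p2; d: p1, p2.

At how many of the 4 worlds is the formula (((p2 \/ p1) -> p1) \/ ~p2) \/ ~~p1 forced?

4

a: forces it.
b: forces it.
c: forces it.
d: forces it.
Worlds forcing the formula: {a, b, c, d}.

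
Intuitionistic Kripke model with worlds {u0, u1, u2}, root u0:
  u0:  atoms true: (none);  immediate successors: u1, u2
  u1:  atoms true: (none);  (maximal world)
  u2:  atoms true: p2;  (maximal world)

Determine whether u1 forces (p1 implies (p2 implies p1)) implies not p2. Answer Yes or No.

u1 forces (p1 implies (p2 implies p1)) implies not p2: every world accessible from u1 that forces p1 implies (p2 implies p1) (namely u1) also forces not p2.

Yes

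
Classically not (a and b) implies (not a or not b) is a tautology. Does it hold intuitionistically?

This is the constructively invalid direction of De Morgan's law for conjunction, which is not intuitionistically valid.
A Kripke countermodel: worlds u0, u1, u2; order generated by u0 <= u1, u0 <= u2; atoms true at each world — u0:{}; u1:{a}; u2:{b}.
u0 does not force not (a and b) implies (not a or not b): already at u0 itself, u0 forces not (a and b) but u0 does not force not a or not b.
u0 does not force not a or not b: neither disjunct is forced at u0.
u0 does not force not a since u1 is accessible from u0 and u1 forces a.
So the root u0 does not force the formula.

No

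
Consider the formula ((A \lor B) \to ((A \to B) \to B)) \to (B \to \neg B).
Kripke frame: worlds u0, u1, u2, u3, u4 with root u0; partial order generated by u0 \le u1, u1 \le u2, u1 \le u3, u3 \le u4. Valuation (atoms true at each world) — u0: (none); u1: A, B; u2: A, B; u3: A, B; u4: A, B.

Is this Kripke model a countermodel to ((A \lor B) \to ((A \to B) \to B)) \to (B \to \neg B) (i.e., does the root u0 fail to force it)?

Yes

u0 \nVdash ((A \lor B) \to ((A \to B) \to B)) \to (B \to \neg B): already at u0 itself, u0 \Vdash (A \lor B) \to ((A \to B) \to B) but u0 \nVdash B \to \neg B.
u0 \nVdash B \to \neg B: at the accessible world u1, u1 \Vdash B but u1 \nVdash \neg B.
u1 \nVdash \neg B since u1 is accessible from u1 and u1 \Vdash B.
So the root u0 does not force ((A \lor B) \to ((A \to B) \to B)) \to (B \to \neg B); the model is a countermodel.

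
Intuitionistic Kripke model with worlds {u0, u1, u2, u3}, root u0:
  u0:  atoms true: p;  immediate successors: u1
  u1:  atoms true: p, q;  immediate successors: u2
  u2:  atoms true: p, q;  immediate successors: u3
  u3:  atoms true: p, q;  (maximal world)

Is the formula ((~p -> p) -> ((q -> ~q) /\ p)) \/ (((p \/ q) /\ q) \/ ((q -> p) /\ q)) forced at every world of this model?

No

Not every world: u0 ||-/- ((~p -> p) -> ((q -> ~q) /\ p)) \/ (((p \/ q) /\ q) \/ ((q -> p) /\ q)).
u0 ||-/- ((~p -> p) -> ((q -> ~q) /\ p)) \/ (((p \/ q) /\ q) \/ ((q -> p) /\ q)): neither disjunct is forced at u0.
u0 ||-/- (~p -> p) -> ((q -> ~q) /\ p): already at u0 itself, u0 ||- ~p -> p but u0 ||-/- (q -> ~q) /\ p.
u0 ||-/- (q -> ~q) /\ p since u0 fails q -> ~q.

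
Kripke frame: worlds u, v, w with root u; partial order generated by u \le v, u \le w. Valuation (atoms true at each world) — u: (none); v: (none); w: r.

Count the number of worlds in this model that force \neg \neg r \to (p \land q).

u: does not force it — u \nVdash \neg \neg r \to (p \land q): at the accessible world w, w \Vdash \neg \neg r but w \nVdash p \land q.
v: forces it.
w: does not force it — w \nVdash \neg \neg r \to (p \land q): already at w itself, w \Vdash \neg \neg r but w \nVdash p \land q.
Worlds forcing the formula: {v}.

1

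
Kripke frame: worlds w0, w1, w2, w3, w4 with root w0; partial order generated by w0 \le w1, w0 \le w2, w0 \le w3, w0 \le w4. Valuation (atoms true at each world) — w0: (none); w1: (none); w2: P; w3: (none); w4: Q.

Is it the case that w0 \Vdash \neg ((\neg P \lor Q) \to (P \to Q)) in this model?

w0 \nVdash \neg ((\neg P \lor Q) \to (P \to Q)) since w0 is accessible from w0 and w0 \Vdash (\neg P \lor Q) \to (P \to Q).
w0 \Vdash (\neg P \lor Q) \to (P \to Q): every world accessible from w0 that forces \neg P \lor Q (namely w1, w3, w4) also forces P \to Q.

No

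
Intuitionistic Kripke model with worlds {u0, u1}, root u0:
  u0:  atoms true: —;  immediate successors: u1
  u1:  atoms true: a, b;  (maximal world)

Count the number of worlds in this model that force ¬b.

u0: does not force it — u0 ⊮ ¬b since u1 is accessible from u0 and u1 ⊩ b.
u1: does not force it — u1 ⊮ ¬b since u1 is accessible from u1 and u1 ⊩ b.
Worlds forcing the formula: { }.

0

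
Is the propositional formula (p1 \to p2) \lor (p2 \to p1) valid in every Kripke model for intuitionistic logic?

This is the Gödel–Dummett linearity axiom, which is not intuitionistically valid.
A Kripke countermodel: worlds u, v, w; order generated by u \le v, u \le w; atoms true at each world — u:{}; v:{p1}; w:{p2}.
u \nVdash (p1 \to p2) \lor (p2 \to p1): neither disjunct is forced at u.
u \nVdash p1 \to p2: at the accessible world v, v \Vdash p1 but v \nVdash p2.
v lacks atom p2, so v \nVdash p2.
So the root u does not force the formula.

No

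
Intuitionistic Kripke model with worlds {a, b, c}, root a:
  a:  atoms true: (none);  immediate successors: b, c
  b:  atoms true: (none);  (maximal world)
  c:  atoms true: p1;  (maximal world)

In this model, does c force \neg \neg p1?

Yes

c \Vdash \neg \neg p1: no world accessible from c forces \neg p1.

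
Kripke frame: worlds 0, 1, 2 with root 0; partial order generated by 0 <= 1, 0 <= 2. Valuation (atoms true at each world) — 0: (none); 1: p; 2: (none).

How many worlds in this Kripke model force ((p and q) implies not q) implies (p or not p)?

2

0: does not force it — 0 does not force ((p and q) implies not q) implies (p or not p): already at 0 itself, 0 forces (p and q) implies not q but 0 does not force p or not p.
1: forces it.
2: forces it.
Worlds forcing the formula: {1, 2}.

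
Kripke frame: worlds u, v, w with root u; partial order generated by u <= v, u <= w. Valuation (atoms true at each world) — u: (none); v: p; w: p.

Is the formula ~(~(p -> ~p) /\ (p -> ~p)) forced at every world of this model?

Yes

u ||- ~(~(p -> ~p) /\ (p -> ~p)): no world accessible from u forces ~(p -> ~p) /\ (p -> ~p).
Since the root u forces ~(~(p -> ~p) /\ (p -> ~p)) and forcing is persistent (monotone upward), every world forces it.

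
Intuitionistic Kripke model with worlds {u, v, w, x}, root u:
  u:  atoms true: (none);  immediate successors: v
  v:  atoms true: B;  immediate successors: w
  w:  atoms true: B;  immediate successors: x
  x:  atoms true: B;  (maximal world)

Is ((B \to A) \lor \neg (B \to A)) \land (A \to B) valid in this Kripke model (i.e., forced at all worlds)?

u \Vdash ((B \to A) \lor \neg (B \to A)) \land (A \to B) since u forces both conjuncts.
Since the root u forces ((B \to A) \lor \neg (B \to A)) \land (A \to B) and forcing is persistent (monotone upward), every world forces it.

Yes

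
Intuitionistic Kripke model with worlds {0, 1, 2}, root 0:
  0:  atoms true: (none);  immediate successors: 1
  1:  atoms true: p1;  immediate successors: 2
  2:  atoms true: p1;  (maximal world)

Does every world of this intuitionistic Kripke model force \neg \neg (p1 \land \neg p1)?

No

Not every world: 0 \nVdash \neg \neg (p1 \land \neg p1).
0 \nVdash \neg \neg (p1 \land \neg p1) since 0 is accessible from 0 and 0 \Vdash \neg (p1 \land \neg p1).
0 \Vdash \neg (p1 \land \neg p1): no world accessible from 0 forces p1 \land \neg p1.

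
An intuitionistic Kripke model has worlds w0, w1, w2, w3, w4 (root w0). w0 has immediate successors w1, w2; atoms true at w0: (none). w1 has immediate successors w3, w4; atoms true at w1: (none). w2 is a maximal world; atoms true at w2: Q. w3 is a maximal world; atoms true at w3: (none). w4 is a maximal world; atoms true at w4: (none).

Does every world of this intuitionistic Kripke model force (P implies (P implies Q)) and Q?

No

Not every world: w0 does not force (P implies (P implies Q)) and Q.
w0 does not force (P implies (P implies Q)) and Q since w0 fails Q.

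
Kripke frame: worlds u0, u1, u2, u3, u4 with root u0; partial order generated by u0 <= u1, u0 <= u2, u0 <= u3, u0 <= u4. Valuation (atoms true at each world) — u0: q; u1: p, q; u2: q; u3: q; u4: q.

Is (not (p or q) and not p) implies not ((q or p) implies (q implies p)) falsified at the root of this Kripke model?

No

u0 forces (not (p or q) and not p) implies not ((q or p) implies (q implies p)) vacuously: no world accessible from u0 forces the antecedent not (p or q) and not p.
So the root u0 forces (not (p or q) and not p) implies not ((q or p) implies (q implies p)); the model is not a countermodel.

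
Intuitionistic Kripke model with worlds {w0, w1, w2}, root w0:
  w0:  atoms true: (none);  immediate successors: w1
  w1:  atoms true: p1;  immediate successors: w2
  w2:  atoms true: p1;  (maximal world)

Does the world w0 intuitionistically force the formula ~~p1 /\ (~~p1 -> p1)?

No

w0 ||-/- ~~p1 /\ (~~p1 -> p1) since w0 fails ~~p1 -> p1.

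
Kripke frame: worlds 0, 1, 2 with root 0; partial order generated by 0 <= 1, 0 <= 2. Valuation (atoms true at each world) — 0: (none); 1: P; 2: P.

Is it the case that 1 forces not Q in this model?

1 forces not Q: no world accessible from 1 forces Q.

Yes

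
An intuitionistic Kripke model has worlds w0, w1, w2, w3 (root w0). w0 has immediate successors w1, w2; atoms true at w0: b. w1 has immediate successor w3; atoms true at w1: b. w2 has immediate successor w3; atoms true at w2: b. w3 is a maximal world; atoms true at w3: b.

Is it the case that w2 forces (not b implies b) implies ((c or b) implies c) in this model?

w2 does not force (not b implies b) implies ((c or b) implies c): already at w2 itself, w2 forces not b implies b but w2 does not force (c or b) implies c.
w2 does not force (c or b) implies c: already at w2 itself, w2 forces c or b but w2 does not force c.
w2 lacks atom c, so w2 does not force c.

No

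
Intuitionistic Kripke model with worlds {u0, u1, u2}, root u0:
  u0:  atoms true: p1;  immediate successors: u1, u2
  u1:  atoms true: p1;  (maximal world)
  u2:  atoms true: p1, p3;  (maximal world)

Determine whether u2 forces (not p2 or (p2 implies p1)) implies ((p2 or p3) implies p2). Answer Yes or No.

u2 does not force (not p2 or (p2 implies p1)) implies ((p2 or p3) implies p2): already at u2 itself, u2 forces not p2 or (p2 implies p1) but u2 does not force (p2 or p3) implies p2.
u2 does not force (p2 or p3) implies p2: already at u2 itself, u2 forces p2 or p3 but u2 does not force p2.
u2 lacks atom p2, so u2 does not force p2.

No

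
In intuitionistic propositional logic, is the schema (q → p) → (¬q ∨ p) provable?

This is the material-implication-as-disjunction principle, which is not intuitionistically valid.
A Kripke countermodel: worlds a, b; order generated by a ≤ b; atoms true at each world — a:{}; b:{p,q}.
a ⊮ (q → p) → (¬q ∨ p): already at a itself, a ⊩ q → p but a ⊮ ¬q ∨ p.
a ⊮ ¬q ∨ p: neither disjunct is forced at a.
a ⊮ ¬q since b is accessible from a and b ⊩ q.
So the root a does not force the formula.

No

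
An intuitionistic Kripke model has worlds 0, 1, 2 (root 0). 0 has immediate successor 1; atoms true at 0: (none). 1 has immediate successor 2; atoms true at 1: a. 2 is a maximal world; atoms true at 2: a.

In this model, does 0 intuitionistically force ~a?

No

0 ||-/- ~a since 1 is accessible from 0 and 1 ||- a.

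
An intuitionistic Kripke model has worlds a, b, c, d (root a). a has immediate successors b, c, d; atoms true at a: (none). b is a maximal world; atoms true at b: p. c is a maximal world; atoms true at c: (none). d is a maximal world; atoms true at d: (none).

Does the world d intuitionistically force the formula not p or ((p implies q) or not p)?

d forces not p or ((p implies q) or not p) via the disjunct not p.

Yes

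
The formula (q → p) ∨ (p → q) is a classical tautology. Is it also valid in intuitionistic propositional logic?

No

This is the Gödel–Dummett linearity axiom, which is not intuitionistically valid.
A Kripke countermodel: worlds 0, 1, 2; order generated by 0 ≤ 1, 0 ≤ 2; atoms true at each world — 0:{}; 1:{q}; 2:{p}.
0 ⊮ (q → p) ∨ (p → q): neither disjunct is forced at 0.
0 ⊮ q → p: at the accessible world 1, 1 ⊩ q but 1 ⊮ p.
1 lacks atom p, so 1 ⊮ p.
So the root 0 does not force the formula.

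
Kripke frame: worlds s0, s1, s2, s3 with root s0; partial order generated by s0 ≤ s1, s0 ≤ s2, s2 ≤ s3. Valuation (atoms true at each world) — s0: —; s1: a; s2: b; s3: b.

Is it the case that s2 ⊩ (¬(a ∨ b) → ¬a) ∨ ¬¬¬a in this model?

s2 ⊩ (¬(a ∨ b) → ¬a) ∨ ¬¬¬a via the disjunct ¬(a ∨ b) → ¬a.

Yes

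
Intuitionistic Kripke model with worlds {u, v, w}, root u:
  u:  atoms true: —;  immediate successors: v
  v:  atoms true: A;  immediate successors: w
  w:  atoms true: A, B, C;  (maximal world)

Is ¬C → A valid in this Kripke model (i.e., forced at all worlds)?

u ⊩ ¬C → A vacuously: no world accessible from u forces the antecedent ¬C.
Since the root u forces ¬C → A and forcing is persistent (monotone upward), every world forces it.

Yes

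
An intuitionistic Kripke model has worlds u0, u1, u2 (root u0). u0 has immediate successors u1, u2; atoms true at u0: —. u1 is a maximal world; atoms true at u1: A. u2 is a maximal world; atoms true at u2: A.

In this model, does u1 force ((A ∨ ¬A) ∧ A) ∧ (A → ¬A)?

No

u1 ⊮ ((A ∨ ¬A) ∧ A) ∧ (A → ¬A) since u1 fails A → ¬A.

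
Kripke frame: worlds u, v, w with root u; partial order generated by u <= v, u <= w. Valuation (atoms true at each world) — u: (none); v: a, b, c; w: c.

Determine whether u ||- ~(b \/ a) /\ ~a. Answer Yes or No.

No

u ||-/- ~(b \/ a) /\ ~a since u fails ~(b \/ a).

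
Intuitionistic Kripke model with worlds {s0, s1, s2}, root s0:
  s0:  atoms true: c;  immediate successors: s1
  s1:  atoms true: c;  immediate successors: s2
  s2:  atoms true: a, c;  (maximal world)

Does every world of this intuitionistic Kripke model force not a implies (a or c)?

s0 forces not a implies (a or c) vacuously: no world accessible from s0 forces the antecedent not a.
Since the root s0 forces not a implies (a or c) and forcing is persistent (monotone upward), every world forces it.

Yes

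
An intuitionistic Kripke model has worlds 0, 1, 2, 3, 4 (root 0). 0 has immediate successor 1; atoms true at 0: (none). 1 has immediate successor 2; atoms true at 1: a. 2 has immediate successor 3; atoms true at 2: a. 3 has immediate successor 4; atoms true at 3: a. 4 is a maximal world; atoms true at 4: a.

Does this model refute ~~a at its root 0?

0 ||- ~~a: no world accessible from 0 forces ~a.
So the root 0 forces ~~a; the model is not a countermodel.

No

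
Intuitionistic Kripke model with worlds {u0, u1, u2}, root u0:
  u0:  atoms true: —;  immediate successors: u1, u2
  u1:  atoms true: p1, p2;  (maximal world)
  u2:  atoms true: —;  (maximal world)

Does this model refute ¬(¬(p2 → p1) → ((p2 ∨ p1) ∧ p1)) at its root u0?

u0 ⊮ ¬(¬(p2 → p1) → ((p2 ∨ p1) ∧ p1)) since u0 is accessible from u0 and u0 ⊩ ¬(p2 → p1) → ((p2 ∨ p1) ∧ p1).
u0 ⊩ ¬(p2 → p1) → ((p2 ∨ p1) ∧ p1) vacuously: no world accessible from u0 forces the antecedent ¬(p2 → p1).
So the root u0 does not force ¬(¬(p2 → p1) → ((p2 ∨ p1) ∧ p1)); the model is a countermodel.

Yes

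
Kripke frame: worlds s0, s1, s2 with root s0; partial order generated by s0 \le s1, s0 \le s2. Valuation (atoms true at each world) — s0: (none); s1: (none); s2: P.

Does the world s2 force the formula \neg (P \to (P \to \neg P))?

Yes

s2 \Vdash \neg (P \to (P \to \neg P)): no world accessible from s2 forces P \to (P \to \neg P).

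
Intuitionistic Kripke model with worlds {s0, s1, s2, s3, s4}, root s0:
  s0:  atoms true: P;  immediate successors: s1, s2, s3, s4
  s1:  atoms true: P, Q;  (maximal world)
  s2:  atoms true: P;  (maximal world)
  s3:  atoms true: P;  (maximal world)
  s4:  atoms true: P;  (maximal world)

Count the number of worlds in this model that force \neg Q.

s0: does not force it — s0 \nVdash \neg Q since s1 is accessible from s0 and s1 \Vdash Q.
s1: does not force it — s1 \nVdash \neg Q since s1 is accessible from s1 and s1 \Vdash Q.
s2: forces it.
s3: forces it.
s4: forces it.
Worlds forcing the formula: {s2, s3, s4}.

3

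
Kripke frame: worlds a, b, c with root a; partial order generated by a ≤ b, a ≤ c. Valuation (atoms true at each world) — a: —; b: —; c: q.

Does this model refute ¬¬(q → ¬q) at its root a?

Yes

a ⊮ ¬¬(q → ¬q) since c is accessible from a and c ⊩ ¬(q → ¬q).
c ⊩ ¬(q → ¬q): no world accessible from c forces q → ¬q.
So the root a does not force ¬¬(q → ¬q); the model is a countermodel.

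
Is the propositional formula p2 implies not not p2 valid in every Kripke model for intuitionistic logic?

This is double-negation introduction, which is intuitionistically derivable.
If a world forces p2 then every accessible world forces p2 (persistence), so none forces not p2; hence not not p2.

Yes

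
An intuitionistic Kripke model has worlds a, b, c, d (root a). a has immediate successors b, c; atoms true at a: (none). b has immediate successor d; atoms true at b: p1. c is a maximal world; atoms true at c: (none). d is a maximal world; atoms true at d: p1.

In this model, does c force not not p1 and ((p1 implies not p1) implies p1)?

c does not force not not p1 and ((p1 implies not p1) implies p1) since c fails not not p1.

No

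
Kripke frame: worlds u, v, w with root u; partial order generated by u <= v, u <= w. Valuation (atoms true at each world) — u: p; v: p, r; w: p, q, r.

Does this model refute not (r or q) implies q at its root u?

u forces not (r or q) implies q vacuously: no world accessible from u forces the antecedent not (r or q).
So the root u forces not (r or q) implies q; the model is not a countermodel.

No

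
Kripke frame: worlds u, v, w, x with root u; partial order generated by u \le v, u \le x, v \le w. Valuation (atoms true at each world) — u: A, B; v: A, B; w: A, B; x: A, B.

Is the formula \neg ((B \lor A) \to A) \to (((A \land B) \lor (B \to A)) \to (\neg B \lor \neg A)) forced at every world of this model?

Yes

u \Vdash \neg ((B \lor A) \to A) \to (((A \land B) \lor (B \to A)) \to (\neg B \lor \neg A)) vacuously: no world accessible from u forces the antecedent \neg ((B \lor A) \to A).
Since the root u forces \neg ((B \lor A) \to A) \to (((A \land B) \lor (B \to A)) \to (\neg B \lor \neg A)) and forcing is persistent (monotone upward), every world forces it.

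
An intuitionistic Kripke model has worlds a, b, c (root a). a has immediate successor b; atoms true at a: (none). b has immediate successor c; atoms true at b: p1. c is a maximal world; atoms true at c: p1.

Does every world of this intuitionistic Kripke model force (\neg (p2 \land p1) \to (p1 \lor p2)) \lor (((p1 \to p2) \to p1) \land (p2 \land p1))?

No

Not every world: a \nVdash (\neg (p2 \land p1) \to (p1 \lor p2)) \lor (((p1 \to p2) \to p1) \land (p2 \land p1)).
a \nVdash (\neg (p2 \land p1) \to (p1 \lor p2)) \lor (((p1 \to p2) \to p1) \land (p2 \land p1)): neither disjunct is forced at a.
a \nVdash \neg (p2 \land p1) \to (p1 \lor p2): already at a itself, a \Vdash \neg (p2 \land p1) but a \nVdash p1 \lor p2.
a \nVdash p1 \lor p2: neither disjunct is forced at a.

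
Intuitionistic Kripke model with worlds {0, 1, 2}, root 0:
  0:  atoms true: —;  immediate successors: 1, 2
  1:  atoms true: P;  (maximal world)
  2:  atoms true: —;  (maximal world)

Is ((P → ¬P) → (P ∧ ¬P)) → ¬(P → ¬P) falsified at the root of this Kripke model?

0 ⊩ ((P → ¬P) → (P ∧ ¬P)) → ¬(P → ¬P): every world accessible from 0 that forces (P → ¬P) → (P ∧ ¬P) (namely 1) also forces ¬(P → ¬P).
So the root 0 forces ((P → ¬P) → (P ∧ ¬P)) → ¬(P → ¬P); the model is not a countermodel.

No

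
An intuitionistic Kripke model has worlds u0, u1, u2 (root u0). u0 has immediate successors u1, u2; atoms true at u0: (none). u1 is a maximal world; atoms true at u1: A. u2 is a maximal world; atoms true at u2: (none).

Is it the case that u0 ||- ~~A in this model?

u0 ||-/- ~~A since u2 is accessible from u0 and u2 ||- ~A.
u2 ||- ~A: no world accessible from u2 forces A.

No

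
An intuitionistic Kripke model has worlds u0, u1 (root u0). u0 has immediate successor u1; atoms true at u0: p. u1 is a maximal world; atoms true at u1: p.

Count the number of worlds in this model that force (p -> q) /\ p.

u0: does not force it — u0 ||-/- (p -> q) /\ p since u0 fails p -> q.
u1: does not force it — u1 ||-/- (p -> q) /\ p since u1 fails p -> q.
Worlds forcing the formula: { }.

0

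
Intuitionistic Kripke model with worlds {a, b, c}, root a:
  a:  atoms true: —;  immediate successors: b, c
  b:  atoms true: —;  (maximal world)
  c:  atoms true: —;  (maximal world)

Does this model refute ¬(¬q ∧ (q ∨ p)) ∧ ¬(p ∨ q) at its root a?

a ⊩ ¬(¬q ∧ (q ∨ p)) ∧ ¬(p ∨ q) since a forces both conjuncts.
So the root a forces ¬(¬q ∧ (q ∨ p)) ∧ ¬(p ∨ q); the model is not a countermodel.

No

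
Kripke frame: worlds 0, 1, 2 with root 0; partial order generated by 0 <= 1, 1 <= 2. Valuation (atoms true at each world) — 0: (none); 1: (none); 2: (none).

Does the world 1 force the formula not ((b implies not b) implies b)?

1 forces not ((b implies not b) implies b): no world accessible from 1 forces (b implies not b) implies b.

Yes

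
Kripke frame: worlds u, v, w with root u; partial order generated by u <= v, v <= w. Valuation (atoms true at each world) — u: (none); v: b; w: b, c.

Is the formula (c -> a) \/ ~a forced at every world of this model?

Yes

u ||- (c -> a) \/ ~a via the disjunct ~a.
Since the root u forces (c -> a) \/ ~a and forcing is persistent (monotone upward), every world forces it.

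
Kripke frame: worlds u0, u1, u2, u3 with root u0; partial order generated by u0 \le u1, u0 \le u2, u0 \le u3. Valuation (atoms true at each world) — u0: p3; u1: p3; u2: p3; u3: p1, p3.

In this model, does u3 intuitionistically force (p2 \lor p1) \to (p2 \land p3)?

No

u3 \nVdash (p2 \lor p1) \to (p2 \land p3): already at u3 itself, u3 \Vdash p2 \lor p1 but u3 \nVdash p2 \land p3.
u3 \nVdash p2 \land p3 since u3 fails p2.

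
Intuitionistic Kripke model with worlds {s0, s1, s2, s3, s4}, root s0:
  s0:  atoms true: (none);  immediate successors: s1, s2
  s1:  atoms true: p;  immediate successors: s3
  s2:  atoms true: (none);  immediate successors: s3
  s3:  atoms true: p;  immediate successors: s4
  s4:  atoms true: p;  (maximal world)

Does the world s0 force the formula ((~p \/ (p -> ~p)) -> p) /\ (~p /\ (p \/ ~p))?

s0 ||-/- ((~p \/ (p -> ~p)) -> p) /\ (~p /\ (p \/ ~p)) since s0 fails ~p /\ (p \/ ~p).

No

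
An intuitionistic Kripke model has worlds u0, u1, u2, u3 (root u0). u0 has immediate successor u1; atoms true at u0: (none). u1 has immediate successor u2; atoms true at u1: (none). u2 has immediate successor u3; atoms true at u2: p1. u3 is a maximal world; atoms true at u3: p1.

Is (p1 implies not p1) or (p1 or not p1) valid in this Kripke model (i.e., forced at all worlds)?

Not every world: u0 does not force (p1 implies not p1) or (p1 or not p1).
u0 does not force (p1 implies not p1) or (p1 or not p1): neither disjunct is forced at u0.
u0 does not force p1 implies not p1: at the accessible world u2, u2 forces p1 but u2 does not force not p1.
u2 does not force not p1 since u2 is accessible from u2 and u2 forces p1.

No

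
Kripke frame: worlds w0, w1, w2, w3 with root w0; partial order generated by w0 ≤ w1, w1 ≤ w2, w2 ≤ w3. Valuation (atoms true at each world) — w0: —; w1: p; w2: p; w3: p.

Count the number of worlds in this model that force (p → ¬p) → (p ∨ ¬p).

w0: forces it.
w1: forces it.
w2: forces it.
w3: forces it.
Worlds forcing the formula: {w0, w1, w2, w3}.

4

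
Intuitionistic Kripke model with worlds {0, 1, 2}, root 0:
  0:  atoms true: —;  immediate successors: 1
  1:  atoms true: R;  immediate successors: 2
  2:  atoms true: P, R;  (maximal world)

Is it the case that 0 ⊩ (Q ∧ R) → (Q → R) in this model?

0 ⊩ (Q ∧ R) → (Q → R) vacuously: no world accessible from 0 forces the antecedent Q ∧ R.

Yes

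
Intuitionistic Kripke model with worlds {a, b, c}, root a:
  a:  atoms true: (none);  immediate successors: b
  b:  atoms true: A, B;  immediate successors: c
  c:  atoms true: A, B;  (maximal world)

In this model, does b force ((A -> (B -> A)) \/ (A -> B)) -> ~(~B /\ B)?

Yes

b ||- ((A -> (B -> A)) \/ (A -> B)) -> ~(~B /\ B): every world accessible from b that forces (A -> (B -> A)) \/ (A -> B) (namely b, c) also forces ~(~B /\ B).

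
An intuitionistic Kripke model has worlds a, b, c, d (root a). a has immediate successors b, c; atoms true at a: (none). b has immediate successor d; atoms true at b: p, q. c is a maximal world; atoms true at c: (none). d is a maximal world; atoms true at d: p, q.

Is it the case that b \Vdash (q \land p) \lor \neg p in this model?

Yes

b \Vdash (q \land p) \lor \neg p via the disjunct q \land p.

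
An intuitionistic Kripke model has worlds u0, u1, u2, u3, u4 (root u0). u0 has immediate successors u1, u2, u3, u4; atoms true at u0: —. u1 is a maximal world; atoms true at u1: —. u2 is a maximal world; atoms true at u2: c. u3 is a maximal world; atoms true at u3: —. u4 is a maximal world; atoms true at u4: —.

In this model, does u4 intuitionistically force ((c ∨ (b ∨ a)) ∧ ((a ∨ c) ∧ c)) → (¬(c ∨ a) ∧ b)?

Yes

u4 ⊩ ((c ∨ (b ∨ a)) ∧ ((a ∨ c) ∧ c)) → (¬(c ∨ a) ∧ b) vacuously: no world accessible from u4 forces the antecedent (c ∨ (b ∨ a)) ∧ ((a ∨ c) ∧ c).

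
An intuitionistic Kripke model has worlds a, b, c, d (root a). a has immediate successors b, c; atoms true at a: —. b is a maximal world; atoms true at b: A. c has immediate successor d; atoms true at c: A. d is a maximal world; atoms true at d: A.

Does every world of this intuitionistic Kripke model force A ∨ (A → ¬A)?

Not every world: a ⊮ A ∨ (A → ¬A).
a ⊮ A ∨ (A → ¬A): neither disjunct is forced at a.
a lacks atom A, so a ⊮ A.

No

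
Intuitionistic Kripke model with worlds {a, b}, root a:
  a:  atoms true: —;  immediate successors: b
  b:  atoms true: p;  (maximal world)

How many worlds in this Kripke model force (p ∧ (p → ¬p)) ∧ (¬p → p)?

0

a: does not force it — a ⊮ (p ∧ (p → ¬p)) ∧ (¬p → p) since a fails p ∧ (p → ¬p).
b: does not force it — b ⊮ (p ∧ (p → ¬p)) ∧ (¬p → p) since b fails p ∧ (p → ¬p).
Worlds forcing the formula: { }.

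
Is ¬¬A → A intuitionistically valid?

No

This is double-negation elimination, which is not intuitionistically valid.
A Kripke countermodel: worlds 0, 1; order generated by 0 ≤ 1; atoms true at each world — 0:{}; 1:{A}.
0 ⊮ ¬¬A → A: already at 0 itself, 0 ⊩ ¬¬A but 0 ⊮ A.
0 lacks atom A, so 0 ⊮ A.
So the root 0 does not force the formula.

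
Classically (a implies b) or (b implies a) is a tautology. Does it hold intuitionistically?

This is the Gödel–Dummett linearity axiom, which is not intuitionistically valid.
A Kripke countermodel: worlds 0, 1, 2; order generated by 0 <= 1, 0 <= 2; atoms true at each world — 0:{}; 1:{a}; 2:{b}.
0 does not force (a implies b) or (b implies a): neither disjunct is forced at 0.
0 does not force a implies b: at the accessible world 1, 1 forces a but 1 does not force b.
1 lacks atom b, so 1 does not force b.
So the root 0 does not force the formula.

No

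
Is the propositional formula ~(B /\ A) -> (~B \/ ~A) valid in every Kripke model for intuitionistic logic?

This is the constructively invalid direction of De Morgan's law for conjunction, which is not intuitionistically valid.
A Kripke countermodel: worlds a, b, c; order generated by a <= b, a <= c; atoms true at each world — a:{}; b:{B}; c:{A}.
a ||-/- ~(B /\ A) -> (~B \/ ~A): already at a itself, a ||- ~(B /\ A) but a ||-/- ~B \/ ~A.
a ||-/- ~B \/ ~A: neither disjunct is forced at a.
a ||-/- ~B since b is accessible from a and b ||- B.
So the root a does not force the formula.

No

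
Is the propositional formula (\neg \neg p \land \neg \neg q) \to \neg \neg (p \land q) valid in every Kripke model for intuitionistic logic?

This is the distribution of double negation over conjunction, which is intuitionistically derivable.
Assume \neg \neg p, \neg \neg q, and \neg (p \land q). From p we'd get \neg q (since p \land q is refuted), contradicting \neg \neg q; so \neg p, contradicting \neg \neg p.

Yes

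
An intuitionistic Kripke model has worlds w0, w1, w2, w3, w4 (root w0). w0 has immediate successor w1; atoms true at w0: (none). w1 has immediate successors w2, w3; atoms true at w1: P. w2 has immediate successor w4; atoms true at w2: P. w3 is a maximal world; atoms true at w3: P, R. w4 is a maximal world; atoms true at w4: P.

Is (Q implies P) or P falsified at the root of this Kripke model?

w0 forces (Q implies P) or P via the disjunct Q implies P.
So the root w0 forces (Q implies P) or P; the model is not a countermodel.

No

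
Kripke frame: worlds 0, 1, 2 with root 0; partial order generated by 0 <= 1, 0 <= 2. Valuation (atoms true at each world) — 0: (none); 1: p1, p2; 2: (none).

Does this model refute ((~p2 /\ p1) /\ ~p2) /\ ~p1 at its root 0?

0 ||-/- ((~p2 /\ p1) /\ ~p2) /\ ~p1 since 0 fails (~p2 /\ p1) /\ ~p2.
So the root 0 does not force ((~p2 /\ p1) /\ ~p2) /\ ~p1; the model is a countermodel.

Yes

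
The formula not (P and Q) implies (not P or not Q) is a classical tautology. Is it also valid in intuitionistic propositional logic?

No

This is the constructively invalid direction of De Morgan's law for conjunction, which is not intuitionistically valid.
A Kripke countermodel: worlds w0, w1, w2; order generated by w0 <= w1, w0 <= w2; atoms true at each world — w0:{}; w1:{P}; w2:{Q}.
w0 does not force not (P and Q) implies (not P or not Q): already at w0 itself, w0 forces not (P and Q) but w0 does not force not P or not Q.
w0 does not force not P or not Q: neither disjunct is forced at w0.
w0 does not force not P since w1 is accessible from w0 and w1 forces P.
So the root w0 does not force the formula.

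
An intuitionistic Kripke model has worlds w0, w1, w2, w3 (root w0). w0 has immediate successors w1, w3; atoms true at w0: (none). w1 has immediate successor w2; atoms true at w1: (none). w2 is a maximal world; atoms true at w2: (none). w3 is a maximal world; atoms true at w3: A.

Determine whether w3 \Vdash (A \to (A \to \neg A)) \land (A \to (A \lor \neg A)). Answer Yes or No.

w3 \nVdash (A \to (A \to \neg A)) \land (A \to (A \lor \neg A)) since w3 fails A \to (A \to \neg A).

No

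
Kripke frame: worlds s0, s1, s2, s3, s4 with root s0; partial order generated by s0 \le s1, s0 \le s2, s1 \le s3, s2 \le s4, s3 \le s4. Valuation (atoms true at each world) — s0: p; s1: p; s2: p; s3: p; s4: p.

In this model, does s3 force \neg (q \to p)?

No

s3 \nVdash \neg (q \to p) since s3 is accessible from s3 and s3 \Vdash q \to p.
s3 \Vdash q \to p vacuously: no world accessible from s3 forces the antecedent q.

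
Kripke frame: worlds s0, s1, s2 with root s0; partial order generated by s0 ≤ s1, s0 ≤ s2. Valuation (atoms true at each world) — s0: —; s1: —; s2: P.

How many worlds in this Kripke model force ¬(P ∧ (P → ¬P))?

3

s0: forces it.
s1: forces it.
s2: forces it.
Worlds forcing the formula: {s0, s1, s2}.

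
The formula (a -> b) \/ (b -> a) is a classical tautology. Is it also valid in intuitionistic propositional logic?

This is the Gödel–Dummett linearity axiom, which is not intuitionistically valid.
A Kripke countermodel: worlds u, v, w; order generated by u <= v, u <= w; atoms true at each world — u:{}; v:{a}; w:{b}.
u ||-/- (a -> b) \/ (b -> a): neither disjunct is forced at u.
u ||-/- a -> b: at the accessible world v, v ||- a but v ||-/- b.
v lacks atom b, so v ||-/- b.
So the root u does not force the formula.

No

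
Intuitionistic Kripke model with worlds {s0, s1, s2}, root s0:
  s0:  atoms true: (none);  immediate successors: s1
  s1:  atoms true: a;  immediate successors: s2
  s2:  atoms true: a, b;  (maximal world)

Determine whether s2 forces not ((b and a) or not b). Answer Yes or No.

s2 does not force not ((b and a) or not b) since s2 is accessible from s2 and s2 forces (b and a) or not b.
s2 forces (b and a) or not b via the disjunct b and a.

No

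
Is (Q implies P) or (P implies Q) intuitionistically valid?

No

This is the Gödel–Dummett linearity axiom, which is not intuitionistically valid.
A Kripke countermodel: worlds s0, s1, s2; order generated by s0 <= s1, s0 <= s2; atoms true at each world — s0:{}; s1:{Q}; s2:{P}.
s0 does not force (Q implies P) or (P implies Q): neither disjunct is forced at s0.
s0 does not force Q implies P: at the accessible world s1, s1 forces Q but s1 does not force P.
s1 lacks atom P, so s1 does not force P.
So the root s0 does not force the formula.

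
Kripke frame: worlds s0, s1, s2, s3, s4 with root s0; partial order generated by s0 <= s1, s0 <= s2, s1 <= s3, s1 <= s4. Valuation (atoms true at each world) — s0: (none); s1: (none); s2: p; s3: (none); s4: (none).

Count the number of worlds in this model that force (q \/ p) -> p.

s0: forces it.
s1: forces it.
s2: forces it.
s3: forces it.
s4: forces it.
Worlds forcing the formula: {s0, s1, s2, s3, s4}.

5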